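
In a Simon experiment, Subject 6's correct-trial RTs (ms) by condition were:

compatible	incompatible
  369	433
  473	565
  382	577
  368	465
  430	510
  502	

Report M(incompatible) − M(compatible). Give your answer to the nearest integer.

M(compatible) = 2524/6 = 420.667
M(incompatible) = 2550/5 = 510.000
Difference = 510.000 − 420.667 = 89.333 ms

89 ms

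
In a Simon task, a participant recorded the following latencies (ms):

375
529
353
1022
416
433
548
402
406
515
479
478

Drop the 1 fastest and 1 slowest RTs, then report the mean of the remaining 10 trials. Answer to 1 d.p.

Sorted: 353, 375, 402, 406, 416, 433, 478, 479, 515, 529, 548, 1022
Drop lowest 1 (353) and highest 1 (1022)
Remaining (n=10): Σ = 4581, mean = 4581/10 = 458.100

458.1 ms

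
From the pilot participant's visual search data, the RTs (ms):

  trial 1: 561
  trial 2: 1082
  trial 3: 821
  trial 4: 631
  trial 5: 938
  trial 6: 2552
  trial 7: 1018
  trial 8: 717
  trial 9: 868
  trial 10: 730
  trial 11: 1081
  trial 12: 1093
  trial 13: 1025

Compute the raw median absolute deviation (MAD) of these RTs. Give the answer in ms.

144 ms

Sorted: 561, 631, 717, 730, 821, 868, 938, 1018, 1025, 1081, 1082, 1093, 2552 → median = 938
|x − 938|: 377, 144, 117, 307, 0, 1614, 80, 221, 70, 208, 143, 155, 87
Sorted deviations: 0, 70, 80, 87, 117, 143, 144, 155, 208, 221, 307, 377, 1614 → MAD = 144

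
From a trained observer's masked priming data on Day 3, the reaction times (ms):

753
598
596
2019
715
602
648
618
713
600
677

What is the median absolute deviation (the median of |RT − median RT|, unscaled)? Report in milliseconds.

50 ms

Sorted: 596, 598, 600, 602, 618, 648, 677, 713, 715, 753, 2019 → median = 648
|x − 648|: 105, 50, 52, 1371, 67, 46, 0, 30, 65, 48, 29
Sorted deviations: 0, 29, 30, 46, 48, 50, 52, 65, 67, 105, 1371 → MAD = 50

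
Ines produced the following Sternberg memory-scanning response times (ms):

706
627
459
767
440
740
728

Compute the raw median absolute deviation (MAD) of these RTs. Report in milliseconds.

61 ms

Sorted: 440, 459, 627, 706, 728, 740, 767 → median = 706
|x − 706|: 0, 79, 247, 61, 266, 34, 22
Sorted deviations: 0, 22, 34, 61, 79, 247, 266 → MAD = 61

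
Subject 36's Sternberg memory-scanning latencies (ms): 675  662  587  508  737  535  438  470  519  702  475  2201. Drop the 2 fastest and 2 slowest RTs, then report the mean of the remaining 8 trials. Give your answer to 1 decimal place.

Sorted: 438, 470, 475, 508, 519, 535, 587, 662, 675, 702, 737, 2201
Drop lowest 2 (438, 470) and highest 2 (737, 2201)
Remaining (n=8): Σ = 4663, mean = 4663/8 = 582.875

582.9 ms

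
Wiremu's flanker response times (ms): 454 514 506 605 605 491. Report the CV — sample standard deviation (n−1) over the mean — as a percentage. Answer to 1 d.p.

n = 6, Σ = 3175, M = 529.1667
Σ(x−M)² = 19374.833; s = √(19374.833/5) = 62.2492
CV = 62.2492 / 529.1667 = 0.11764 = 11.764%

11.8%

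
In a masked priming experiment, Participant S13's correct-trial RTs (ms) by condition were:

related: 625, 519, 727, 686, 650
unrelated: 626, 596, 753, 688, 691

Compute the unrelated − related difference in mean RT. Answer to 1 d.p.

M(related) = 3207/5 = 641.400
M(unrelated) = 3354/5 = 670.800
Difference = 670.800 − 641.400 = 29.400 ms

29.4 ms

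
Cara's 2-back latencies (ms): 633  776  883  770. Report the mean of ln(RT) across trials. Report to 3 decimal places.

ln(RT): 6.4505, 6.6542, 6.7833, 6.6464
Σ ln(RT) = 26.5343
Mean = 26.5343/4 = 6.63358

6.634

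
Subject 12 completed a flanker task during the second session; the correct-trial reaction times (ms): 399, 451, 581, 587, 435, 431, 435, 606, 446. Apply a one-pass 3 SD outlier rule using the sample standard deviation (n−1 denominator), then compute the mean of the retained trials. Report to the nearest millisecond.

n = 9, ΣRT = 4371, M = 485.667
Σ(x−M)² = 52246.00; s = √(52246.00/8) = 80.813
Cutoffs: 485.667 ± 3·80.813 → [243.2, 728.1]
No RTs fall outside the cutoffs; all 9 retained. Mean = 4371/9 = 485.667

486 ms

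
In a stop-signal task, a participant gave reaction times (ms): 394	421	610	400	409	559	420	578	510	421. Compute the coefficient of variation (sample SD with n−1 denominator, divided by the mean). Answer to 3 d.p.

n = 10, Σ = 4722, M = 472.2000
Σ(x−M)² = 62435.600; s = √(62435.600/9) = 83.2904
CV = 83.2904 / 472.2000 = 0.17639

0.176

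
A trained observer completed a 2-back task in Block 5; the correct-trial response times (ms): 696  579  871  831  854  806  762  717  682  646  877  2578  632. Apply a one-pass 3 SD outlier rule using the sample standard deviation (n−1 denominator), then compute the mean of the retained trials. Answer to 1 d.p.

n = 13, ΣRT = 11531, M = 887.000
Σ(x−M)² = 3211624.00; s = √(3211624.00/12) = 517.335
Cutoffs: 887.000 ± 3·517.335 → [-665.0, 2439.0]
Outside: 2578 → excluded.
Retained (n=12): Σ = 8953, mean = 8953/12 = 746.083

746.1 ms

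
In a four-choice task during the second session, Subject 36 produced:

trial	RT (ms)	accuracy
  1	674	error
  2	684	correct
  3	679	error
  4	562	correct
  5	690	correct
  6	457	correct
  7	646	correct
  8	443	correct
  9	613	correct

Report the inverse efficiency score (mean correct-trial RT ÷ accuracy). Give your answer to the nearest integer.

752 ms

Correct trials (n=7): 684, 562, 690, 457, 646, 443, 613
Mean correct RT = 4095/7 = 585.0000 ms
Proportion correct = 7/9
IES = 585.0000 / (7/9) = 752.143 ms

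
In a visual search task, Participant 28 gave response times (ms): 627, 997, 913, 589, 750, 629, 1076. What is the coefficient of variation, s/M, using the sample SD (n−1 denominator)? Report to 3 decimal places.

0.248

n = 7, Σ = 5581, M = 797.2857
Σ(x−M)² = 233893.429; s = √(233893.429/6) = 197.4392
CV = 197.4392 / 797.2857 = 0.24764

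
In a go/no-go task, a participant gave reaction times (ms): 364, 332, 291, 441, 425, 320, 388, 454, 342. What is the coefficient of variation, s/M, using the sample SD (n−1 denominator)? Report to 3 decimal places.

n = 9, Σ = 3357, M = 373.0000
Σ(x−M)² = 26370.000; s = √(26370.000/8) = 57.4130
CV = 57.4130 / 373.0000 = 0.15392

0.154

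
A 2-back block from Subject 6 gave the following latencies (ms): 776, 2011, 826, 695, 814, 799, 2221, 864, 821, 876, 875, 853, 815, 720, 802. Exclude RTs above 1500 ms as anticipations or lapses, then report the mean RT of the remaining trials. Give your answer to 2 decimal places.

810.46 ms

Excluded: 2011, 2221
Retained (n=13): Σ = 10536
Mean = 10536/13 = 810.4615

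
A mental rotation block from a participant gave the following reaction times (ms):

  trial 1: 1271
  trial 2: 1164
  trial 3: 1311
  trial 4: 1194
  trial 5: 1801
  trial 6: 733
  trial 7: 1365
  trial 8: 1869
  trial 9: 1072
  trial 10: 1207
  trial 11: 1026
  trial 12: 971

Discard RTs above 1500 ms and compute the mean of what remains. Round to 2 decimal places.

1131.40 ms

Excluded: 1801, 1869
Retained (n=10): Σ = 11314
Mean = 11314/10 = 1131.4000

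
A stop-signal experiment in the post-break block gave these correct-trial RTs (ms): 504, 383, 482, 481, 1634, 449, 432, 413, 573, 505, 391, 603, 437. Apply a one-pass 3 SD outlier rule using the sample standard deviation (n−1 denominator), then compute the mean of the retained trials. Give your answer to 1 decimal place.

471.1 ms

n = 13, ΣRT = 7287, M = 560.538
Σ(x−M)² = 1299309.23; s = √(1299309.23/12) = 329.053
Cutoffs: 560.538 ± 3·329.053 → [-426.6, 1547.7]
Outside: 1634 → excluded.
Retained (n=12): Σ = 5653, mean = 5653/12 = 471.083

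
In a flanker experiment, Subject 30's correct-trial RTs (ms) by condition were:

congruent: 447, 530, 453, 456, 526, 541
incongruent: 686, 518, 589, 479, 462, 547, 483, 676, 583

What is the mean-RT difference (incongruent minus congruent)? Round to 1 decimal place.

M(congruent) = 2953/6 = 492.167
M(incongruent) = 5023/9 = 558.111
Difference = 558.111 − 492.167 = 65.944 ms

65.9 ms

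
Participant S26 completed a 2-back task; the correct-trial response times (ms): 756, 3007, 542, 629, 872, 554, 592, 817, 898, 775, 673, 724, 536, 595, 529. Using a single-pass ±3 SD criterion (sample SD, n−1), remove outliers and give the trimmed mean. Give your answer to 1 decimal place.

n = 15, ΣRT = 12499, M = 833.267
Σ(x−M)² = 5278538.93; s = √(5278538.93/14) = 614.035
Cutoffs: 833.267 ± 3·614.035 → [-1008.8, 2675.4]
Outside: 3007 → excluded.
Retained (n=14): Σ = 9492, mean = 9492/14 = 678.000

678.0 ms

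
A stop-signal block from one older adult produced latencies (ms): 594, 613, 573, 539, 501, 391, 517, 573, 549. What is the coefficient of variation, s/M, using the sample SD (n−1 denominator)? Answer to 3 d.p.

0.122

n = 9, Σ = 4850, M = 538.8889
Σ(x−M)² = 34744.889; s = √(34744.889/8) = 65.9023
CV = 65.9023 / 538.8889 = 0.12229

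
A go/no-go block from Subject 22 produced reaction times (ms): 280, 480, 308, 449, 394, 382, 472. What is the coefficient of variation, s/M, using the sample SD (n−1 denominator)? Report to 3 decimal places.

0.199

n = 7, Σ = 2765, M = 395.0000
Σ(x−M)² = 37034.000; s = √(37034.000/6) = 78.5642
CV = 78.5642 / 395.0000 = 0.19890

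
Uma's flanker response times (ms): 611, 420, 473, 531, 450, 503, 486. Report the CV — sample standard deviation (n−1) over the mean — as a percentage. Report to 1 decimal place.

12.5%

n = 7, Σ = 3474, M = 496.2857
Σ(x−M)² = 23019.429; s = √(23019.429/6) = 61.9401
CV = 61.9401 / 496.2857 = 0.12481 = 12.481%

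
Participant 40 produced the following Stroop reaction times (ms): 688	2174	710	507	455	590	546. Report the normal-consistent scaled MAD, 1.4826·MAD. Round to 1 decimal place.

Sorted: 455, 507, 546, 590, 688, 710, 2174 → median = 590
|x − 590| sorted: 0, 44, 83, 98, 120, 135, 1584 → MAD = 98
Robust SD ≈ 1.4826 × 98 = 145.295

145.3 ms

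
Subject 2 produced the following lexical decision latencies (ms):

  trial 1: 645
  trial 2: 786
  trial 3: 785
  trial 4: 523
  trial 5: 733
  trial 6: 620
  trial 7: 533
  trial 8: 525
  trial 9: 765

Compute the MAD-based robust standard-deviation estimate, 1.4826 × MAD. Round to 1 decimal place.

Sorted: 523, 525, 533, 620, 645, 733, 765, 785, 786 → median = 645
|x − 645| sorted: 0, 25, 88, 112, 120, 120, 122, 140, 141 → MAD = 120
Robust SD ≈ 1.4826 × 120 = 177.912

177.9 ms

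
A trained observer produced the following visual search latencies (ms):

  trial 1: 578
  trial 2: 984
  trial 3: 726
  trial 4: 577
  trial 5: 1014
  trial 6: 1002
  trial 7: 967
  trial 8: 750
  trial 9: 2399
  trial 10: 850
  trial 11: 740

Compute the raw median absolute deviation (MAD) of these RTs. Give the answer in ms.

134 ms

Sorted: 577, 578, 726, 740, 750, 850, 967, 984, 1002, 1014, 2399 → median = 850
|x − 850|: 272, 134, 124, 273, 164, 152, 117, 100, 1549, 0, 110
Sorted deviations: 0, 100, 110, 117, 124, 134, 152, 164, 272, 273, 1549 → MAD = 134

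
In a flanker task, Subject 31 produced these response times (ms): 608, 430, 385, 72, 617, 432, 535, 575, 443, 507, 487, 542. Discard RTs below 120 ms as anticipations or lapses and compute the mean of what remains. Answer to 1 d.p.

Excluded: 72
Retained (n=11): Σ = 5561
Mean = 5561/11 = 505.5455

505.5 ms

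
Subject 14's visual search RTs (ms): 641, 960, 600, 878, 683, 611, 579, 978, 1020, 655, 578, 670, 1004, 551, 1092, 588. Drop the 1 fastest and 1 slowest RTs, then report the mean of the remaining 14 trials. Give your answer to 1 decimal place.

746.1 ms

Sorted: 551, 578, 579, 588, 600, 611, 641, 655, 670, 683, 878, 960, 978, 1004, 1020, 1092
Drop lowest 1 (551) and highest 1 (1092)
Remaining (n=14): Σ = 10445, mean = 10445/14 = 746.071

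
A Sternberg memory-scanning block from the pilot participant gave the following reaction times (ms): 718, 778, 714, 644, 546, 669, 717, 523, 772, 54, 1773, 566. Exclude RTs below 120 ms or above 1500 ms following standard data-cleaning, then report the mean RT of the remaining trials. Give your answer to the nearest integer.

665 ms

Excluded: 54, 1773
Retained (n=10): Σ = 6647
Mean = 6647/10 = 664.7000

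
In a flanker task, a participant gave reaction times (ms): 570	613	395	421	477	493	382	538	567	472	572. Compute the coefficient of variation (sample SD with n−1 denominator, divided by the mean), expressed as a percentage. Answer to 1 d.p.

15.7%

n = 11, Σ = 5500, M = 500.0000
Σ(x−M)² = 61338.000; s = √(61338.000/10) = 78.3186
CV = 78.3186 / 500.0000 = 0.15664 = 15.664%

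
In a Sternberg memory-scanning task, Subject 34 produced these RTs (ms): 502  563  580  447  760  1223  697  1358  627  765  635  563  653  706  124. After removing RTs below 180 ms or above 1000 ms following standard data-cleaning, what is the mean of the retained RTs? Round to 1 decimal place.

624.8 ms

Excluded: 124, 1223, 1358
Retained (n=12): Σ = 7498
Mean = 7498/12 = 624.8333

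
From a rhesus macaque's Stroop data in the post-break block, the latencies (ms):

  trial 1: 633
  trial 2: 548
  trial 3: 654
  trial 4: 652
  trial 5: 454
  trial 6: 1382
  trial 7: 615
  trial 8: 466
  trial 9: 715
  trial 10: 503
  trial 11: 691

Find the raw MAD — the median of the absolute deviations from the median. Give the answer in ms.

Sorted: 454, 466, 503, 548, 615, 633, 652, 654, 691, 715, 1382 → median = 633
|x − 633|: 0, 85, 21, 19, 179, 749, 18, 167, 82, 130, 58
Sorted deviations: 0, 18, 19, 21, 58, 82, 85, 130, 167, 179, 749 → MAD = 82

82 ms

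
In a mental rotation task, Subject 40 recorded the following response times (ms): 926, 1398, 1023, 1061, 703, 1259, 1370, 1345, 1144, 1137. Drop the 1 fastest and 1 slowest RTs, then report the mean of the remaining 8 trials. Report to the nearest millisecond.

1158 ms

Sorted: 703, 926, 1023, 1061, 1137, 1144, 1259, 1345, 1370, 1398
Drop lowest 1 (703) and highest 1 (1398)
Remaining (n=8): Σ = 9265, mean = 9265/8 = 1158.125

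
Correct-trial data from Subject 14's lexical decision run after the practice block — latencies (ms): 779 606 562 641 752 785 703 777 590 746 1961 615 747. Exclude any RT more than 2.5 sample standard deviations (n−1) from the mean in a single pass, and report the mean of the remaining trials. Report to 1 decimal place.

691.9 ms

n = 13, ΣRT = 10264, M = 789.538
Σ(x−M)² = 1563017.23; s = √(1563017.23/12) = 360.904
Cutoffs: 789.538 ± 2.5·360.904 → [-112.7, 1691.8]
Outside: 1961 → excluded.
Retained (n=12): Σ = 8303, mean = 8303/12 = 691.917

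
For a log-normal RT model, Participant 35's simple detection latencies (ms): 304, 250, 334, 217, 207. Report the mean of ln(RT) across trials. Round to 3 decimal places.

ln(RT): 5.7170, 5.5215, 5.8111, 5.3799, 5.3327
Σ ln(RT) = 27.7622
Mean = 27.7622/5 = 5.55245

5.552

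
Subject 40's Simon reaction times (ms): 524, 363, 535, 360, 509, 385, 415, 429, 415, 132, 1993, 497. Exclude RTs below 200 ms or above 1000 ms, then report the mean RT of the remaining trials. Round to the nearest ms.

Excluded: 132, 1993
Retained (n=10): Σ = 4432
Mean = 4432/10 = 443.2000

443 ms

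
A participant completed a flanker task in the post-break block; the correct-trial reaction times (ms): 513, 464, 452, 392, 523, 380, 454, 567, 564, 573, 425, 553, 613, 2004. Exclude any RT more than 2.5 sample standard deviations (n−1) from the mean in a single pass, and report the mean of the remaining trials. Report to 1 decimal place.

n = 14, ΣRT = 8477, M = 605.500
Σ(x−M)² = 2173787.50; s = √(2173787.50/13) = 408.919
Cutoffs: 605.500 ± 2.5·408.919 → [-416.8, 1627.8]
Outside: 2004 → excluded.
Retained (n=13): Σ = 6473, mean = 6473/13 = 497.923

497.9 ms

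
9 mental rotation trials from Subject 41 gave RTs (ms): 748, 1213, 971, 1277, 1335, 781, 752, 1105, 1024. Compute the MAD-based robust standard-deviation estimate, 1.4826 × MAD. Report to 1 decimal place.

Sorted: 748, 752, 781, 971, 1024, 1105, 1213, 1277, 1335 → median = 1024
|x − 1024| sorted: 0, 53, 81, 189, 243, 253, 272, 276, 311 → MAD = 243
Robust SD ≈ 1.4826 × 243 = 360.272

360.3 ms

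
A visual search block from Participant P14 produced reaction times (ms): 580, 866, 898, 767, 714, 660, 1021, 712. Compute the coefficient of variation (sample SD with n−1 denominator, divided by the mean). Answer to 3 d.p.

n = 8, Σ = 6218, M = 777.2500
Σ(x−M)² = 142889.500; s = √(142889.500/7) = 142.8733
CV = 142.8733 / 777.2500 = 0.18382

0.184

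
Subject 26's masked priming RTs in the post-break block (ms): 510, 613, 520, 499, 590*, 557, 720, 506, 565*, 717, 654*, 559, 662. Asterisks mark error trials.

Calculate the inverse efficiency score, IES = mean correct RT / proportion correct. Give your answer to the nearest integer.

Correct trials (n=10): 510, 613, 520, 499, 557, 720, 506, 717, 559, 662
Mean correct RT = 5863/10 = 586.3000 ms
Proportion correct = 10/13
IES = 586.3000 / (10/13) = 762.190 ms

762 ms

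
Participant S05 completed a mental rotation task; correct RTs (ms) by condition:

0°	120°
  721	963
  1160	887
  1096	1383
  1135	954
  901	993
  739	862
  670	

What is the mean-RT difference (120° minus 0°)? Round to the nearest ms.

90 ms

M(0°) = 6422/7 = 917.429
M(120°) = 6042/6 = 1007.000
Difference = 1007.000 − 917.429 = 89.571 ms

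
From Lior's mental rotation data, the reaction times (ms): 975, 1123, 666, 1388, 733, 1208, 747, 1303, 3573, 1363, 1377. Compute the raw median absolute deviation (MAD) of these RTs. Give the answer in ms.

Sorted: 666, 733, 747, 975, 1123, 1208, 1303, 1363, 1377, 1388, 3573 → median = 1208
|x − 1208|: 233, 85, 542, 180, 475, 0, 461, 95, 2365, 155, 169
Sorted deviations: 0, 85, 95, 155, 169, 180, 233, 461, 475, 542, 2365 → MAD = 180

180 ms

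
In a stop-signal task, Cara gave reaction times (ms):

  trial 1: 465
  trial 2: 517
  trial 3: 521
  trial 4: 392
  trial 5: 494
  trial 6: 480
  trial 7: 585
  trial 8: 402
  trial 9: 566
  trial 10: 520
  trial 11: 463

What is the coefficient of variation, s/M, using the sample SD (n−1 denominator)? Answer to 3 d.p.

n = 11, Σ = 5405, M = 491.3636
Σ(x−M)² = 36188.545; s = √(36188.545/10) = 60.1569
CV = 60.1569 / 491.3636 = 0.12243

0.122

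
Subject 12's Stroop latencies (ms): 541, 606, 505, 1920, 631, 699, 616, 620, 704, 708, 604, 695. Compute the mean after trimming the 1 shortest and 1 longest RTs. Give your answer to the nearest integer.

Sorted: 505, 541, 604, 606, 616, 620, 631, 695, 699, 704, 708, 1920
Drop lowest 1 (505) and highest 1 (1920)
Remaining (n=10): Σ = 6424, mean = 6424/10 = 642.400

642 ms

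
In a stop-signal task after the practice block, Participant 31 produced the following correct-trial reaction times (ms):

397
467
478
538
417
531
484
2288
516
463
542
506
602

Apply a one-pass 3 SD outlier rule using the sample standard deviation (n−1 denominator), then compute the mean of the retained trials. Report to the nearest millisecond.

n = 13, ΣRT = 8229, M = 633.000
Σ(x−M)² = 3002548.00; s = √(3002548.00/12) = 500.212
Cutoffs: 633.000 ± 3·500.212 → [-867.6, 2133.6]
Outside: 2288 → excluded.
Retained (n=12): Σ = 5941, mean = 5941/12 = 495.083

495 ms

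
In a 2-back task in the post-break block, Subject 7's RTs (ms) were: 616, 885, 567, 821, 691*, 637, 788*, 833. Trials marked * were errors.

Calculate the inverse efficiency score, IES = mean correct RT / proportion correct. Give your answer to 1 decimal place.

968.7 ms

Correct trials (n=6): 616, 885, 567, 821, 637, 833
Mean correct RT = 4359/6 = 726.5000 ms
Proportion correct = 6/8
IES = 726.5000 / (6/8) = 968.667 ms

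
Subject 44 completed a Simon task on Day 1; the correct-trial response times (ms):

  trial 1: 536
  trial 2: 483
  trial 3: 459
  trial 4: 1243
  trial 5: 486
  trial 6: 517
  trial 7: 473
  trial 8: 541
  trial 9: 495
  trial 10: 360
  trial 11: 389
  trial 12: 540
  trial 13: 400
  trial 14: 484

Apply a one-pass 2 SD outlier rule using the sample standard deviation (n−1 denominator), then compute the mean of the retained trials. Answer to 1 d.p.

474.1 ms

n = 14, ΣRT = 7406, M = 529.000
Σ(x−M)² = 590238.00; s = √(590238.00/13) = 213.080
Cutoffs: 529.000 ± 2·213.080 → [102.8, 955.2]
Outside: 1243 → excluded.
Retained (n=13): Σ = 6163, mean = 6163/13 = 474.077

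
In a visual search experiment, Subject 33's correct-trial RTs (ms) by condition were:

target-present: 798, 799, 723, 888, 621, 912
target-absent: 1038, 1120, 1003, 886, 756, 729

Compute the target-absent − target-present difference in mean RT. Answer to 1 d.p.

M(target-present) = 4741/6 = 790.167
M(target-absent) = 5532/6 = 922.000
Difference = 922.000 − 790.167 = 131.833 ms

131.8 ms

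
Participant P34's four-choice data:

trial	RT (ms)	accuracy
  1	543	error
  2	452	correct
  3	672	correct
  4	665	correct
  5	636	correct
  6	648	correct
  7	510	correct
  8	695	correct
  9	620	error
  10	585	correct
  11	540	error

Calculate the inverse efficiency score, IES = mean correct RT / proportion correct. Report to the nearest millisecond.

Correct trials (n=8): 452, 672, 665, 636, 648, 510, 695, 585
Mean correct RT = 4863/8 = 607.8750 ms
Proportion correct = 8/11
IES = 607.8750 / (8/11) = 835.828 ms

836 ms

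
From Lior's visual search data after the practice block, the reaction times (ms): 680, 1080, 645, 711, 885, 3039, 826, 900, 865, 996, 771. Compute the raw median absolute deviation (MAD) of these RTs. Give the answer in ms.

Sorted: 645, 680, 711, 771, 826, 865, 885, 900, 996, 1080, 3039 → median = 865
|x − 865|: 185, 215, 220, 154, 20, 2174, 39, 35, 0, 131, 94
Sorted deviations: 0, 20, 35, 39, 94, 131, 154, 185, 215, 220, 2174 → MAD = 131

131 ms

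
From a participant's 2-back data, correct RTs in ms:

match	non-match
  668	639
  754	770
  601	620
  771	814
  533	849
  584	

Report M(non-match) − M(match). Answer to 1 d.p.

86.6 ms

M(match) = 3911/6 = 651.833
M(non-match) = 3692/5 = 738.400
Difference = 738.400 − 651.833 = 86.567 ms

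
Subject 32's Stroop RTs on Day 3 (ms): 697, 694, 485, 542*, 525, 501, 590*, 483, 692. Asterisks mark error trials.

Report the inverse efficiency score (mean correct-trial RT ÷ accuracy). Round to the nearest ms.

Correct trials (n=7): 697, 694, 485, 525, 501, 483, 692
Mean correct RT = 4077/7 = 582.4286 ms
Proportion correct = 7/9
IES = 582.4286 / (7/9) = 748.837 ms

749 ms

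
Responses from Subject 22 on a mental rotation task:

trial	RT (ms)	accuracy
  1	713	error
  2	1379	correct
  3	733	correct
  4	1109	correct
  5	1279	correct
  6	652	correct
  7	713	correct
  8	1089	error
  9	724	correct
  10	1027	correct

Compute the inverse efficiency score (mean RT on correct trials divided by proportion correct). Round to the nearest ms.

1190 ms

Correct trials (n=8): 1379, 733, 1109, 1279, 652, 713, 724, 1027
Mean correct RT = 7616/8 = 952.0000 ms
Proportion correct = 8/10
IES = 952.0000 / (8/10) = 1190.000 ms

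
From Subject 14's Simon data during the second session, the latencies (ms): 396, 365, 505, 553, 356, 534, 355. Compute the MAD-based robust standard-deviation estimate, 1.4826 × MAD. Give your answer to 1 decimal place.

Sorted: 355, 356, 365, 396, 505, 534, 553 → median = 396
|x − 396| sorted: 0, 31, 40, 41, 109, 138, 157 → MAD = 41
Robust SD ≈ 1.4826 × 41 = 60.787

60.8 ms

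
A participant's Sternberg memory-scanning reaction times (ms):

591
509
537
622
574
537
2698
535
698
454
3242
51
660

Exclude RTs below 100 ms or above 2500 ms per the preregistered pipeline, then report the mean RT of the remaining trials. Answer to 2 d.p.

Excluded: 51, 2698, 3242
Retained (n=10): Σ = 5717
Mean = 5717/10 = 571.7000

571.70 ms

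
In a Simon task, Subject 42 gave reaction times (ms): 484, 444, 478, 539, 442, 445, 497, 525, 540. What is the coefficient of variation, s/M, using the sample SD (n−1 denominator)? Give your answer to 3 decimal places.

n = 9, Σ = 4394, M = 488.2222
Σ(x−M)² = 12771.556; s = √(12771.556/8) = 39.9555
CV = 39.9555 / 488.2222 = 0.08184

0.082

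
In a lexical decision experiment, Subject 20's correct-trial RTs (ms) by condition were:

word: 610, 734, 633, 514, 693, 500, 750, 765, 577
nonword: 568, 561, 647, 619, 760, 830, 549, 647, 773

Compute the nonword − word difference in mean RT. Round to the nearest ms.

M(word) = 5776/9 = 641.778
M(nonword) = 5954/9 = 661.556
Difference = 661.556 − 641.778 = 19.778 ms

20 ms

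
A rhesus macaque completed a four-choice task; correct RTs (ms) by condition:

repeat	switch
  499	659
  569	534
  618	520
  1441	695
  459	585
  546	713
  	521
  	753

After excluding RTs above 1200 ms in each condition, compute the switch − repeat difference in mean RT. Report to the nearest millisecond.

84 ms

repeat: exclude 1441
M(repeat) = 2691/5 = 538.200
M(switch) = 4980/8 = 622.500
Difference = 622.500 − 538.200 = 84.300 ms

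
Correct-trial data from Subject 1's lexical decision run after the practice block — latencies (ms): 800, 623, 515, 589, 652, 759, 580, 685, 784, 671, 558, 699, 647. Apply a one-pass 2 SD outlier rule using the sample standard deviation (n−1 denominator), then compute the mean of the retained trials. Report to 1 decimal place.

n = 13, ΣRT = 8562, M = 658.615
Σ(x−M)² = 91491.08; s = √(91491.08/12) = 87.317
Cutoffs: 658.615 ± 2·87.317 → [484.0, 833.2]
No RTs fall outside the cutoffs; all 13 retained. Mean = 8562/13 = 658.615

658.6 ms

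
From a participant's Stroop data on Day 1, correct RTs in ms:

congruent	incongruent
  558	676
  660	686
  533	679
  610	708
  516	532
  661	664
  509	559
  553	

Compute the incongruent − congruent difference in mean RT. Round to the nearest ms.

68 ms

M(congruent) = 4600/8 = 575.000
M(incongruent) = 4504/7 = 643.429
Difference = 643.429 − 575.000 = 68.429 ms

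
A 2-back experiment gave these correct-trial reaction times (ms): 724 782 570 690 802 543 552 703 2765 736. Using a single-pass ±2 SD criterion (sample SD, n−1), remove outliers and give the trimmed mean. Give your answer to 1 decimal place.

n = 10, ΣRT = 8867, M = 886.700
Σ(x−M)² = 3998218.10; s = √(3998218.10/9) = 666.518
Cutoffs: 886.700 ± 2·666.518 → [-446.3, 2219.7]
Outside: 2765 → excluded.
Retained (n=9): Σ = 6102, mean = 6102/9 = 678.000

678.0 ms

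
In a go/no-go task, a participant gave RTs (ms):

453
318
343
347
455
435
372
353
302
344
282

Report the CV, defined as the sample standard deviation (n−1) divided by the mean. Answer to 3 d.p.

0.163

n = 11, Σ = 4004, M = 364.0000
Σ(x−M)² = 35242.000; s = √(35242.000/10) = 59.3650
CV = 59.3650 / 364.0000 = 0.16309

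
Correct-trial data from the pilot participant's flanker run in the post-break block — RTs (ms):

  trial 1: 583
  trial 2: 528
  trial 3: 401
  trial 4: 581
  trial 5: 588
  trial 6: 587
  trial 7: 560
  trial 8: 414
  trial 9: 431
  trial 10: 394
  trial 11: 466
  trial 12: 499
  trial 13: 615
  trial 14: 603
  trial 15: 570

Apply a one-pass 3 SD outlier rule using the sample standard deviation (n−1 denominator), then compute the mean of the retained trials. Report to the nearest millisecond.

n = 15, ΣRT = 7820, M = 521.333
Σ(x−M)² = 89405.33; s = √(89405.33/14) = 79.913
Cutoffs: 521.333 ± 3·79.913 → [281.6, 761.1]
No RTs fall outside the cutoffs; all 15 retained. Mean = 7820/15 = 521.333

521 ms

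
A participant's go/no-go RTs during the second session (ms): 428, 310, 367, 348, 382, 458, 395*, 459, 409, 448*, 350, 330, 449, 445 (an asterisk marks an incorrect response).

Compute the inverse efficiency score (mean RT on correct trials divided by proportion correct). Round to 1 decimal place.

Correct trials (n=12): 428, 310, 367, 348, 382, 458, 459, 409, 350, 330, 449, 445
Mean correct RT = 4735/12 = 394.5833 ms
Proportion correct = 12/14
IES = 394.5833 / (12/14) = 460.347 ms

460.3 ms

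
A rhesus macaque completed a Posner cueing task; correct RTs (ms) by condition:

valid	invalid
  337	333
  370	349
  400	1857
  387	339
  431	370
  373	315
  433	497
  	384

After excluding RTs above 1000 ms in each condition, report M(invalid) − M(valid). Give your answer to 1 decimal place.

invalid: exclude 1857
M(valid) = 2731/7 = 390.143
M(invalid) = 2587/7 = 369.571
Difference = 369.571 − 390.143 = -20.571 ms

-20.6 ms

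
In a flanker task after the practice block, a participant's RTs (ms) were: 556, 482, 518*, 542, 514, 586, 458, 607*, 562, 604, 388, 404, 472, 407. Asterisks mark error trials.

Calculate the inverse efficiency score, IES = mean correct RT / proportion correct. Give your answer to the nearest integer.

Correct trials (n=12): 556, 482, 542, 514, 586, 458, 562, 604, 388, 404, 472, 407
Mean correct RT = 5975/12 = 497.9167 ms
Proportion correct = 12/14
IES = 497.9167 / (12/14) = 580.903 ms

581 ms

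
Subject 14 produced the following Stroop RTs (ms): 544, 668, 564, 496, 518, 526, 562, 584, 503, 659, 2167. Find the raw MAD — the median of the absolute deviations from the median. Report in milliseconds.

44 ms

Sorted: 496, 503, 518, 526, 544, 562, 564, 584, 659, 668, 2167 → median = 562
|x − 562|: 18, 106, 2, 66, 44, 36, 0, 22, 59, 97, 1605
Sorted deviations: 0, 2, 18, 22, 36, 44, 59, 66, 97, 106, 1605 → MAD = 44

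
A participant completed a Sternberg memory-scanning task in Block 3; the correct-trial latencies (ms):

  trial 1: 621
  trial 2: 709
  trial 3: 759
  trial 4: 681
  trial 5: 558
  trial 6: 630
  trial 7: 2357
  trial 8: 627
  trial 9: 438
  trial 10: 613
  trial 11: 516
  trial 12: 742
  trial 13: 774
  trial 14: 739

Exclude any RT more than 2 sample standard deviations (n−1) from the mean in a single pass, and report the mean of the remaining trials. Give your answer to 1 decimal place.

646.7 ms

n = 14, ΣRT = 10764, M = 768.857
Σ(x−M)² = 2838657.71; s = √(2838657.71/13) = 467.288
Cutoffs: 768.857 ± 2·467.288 → [-165.7, 1703.4]
Outside: 2357 → excluded.
Retained (n=13): Σ = 8407, mean = 8407/13 = 646.692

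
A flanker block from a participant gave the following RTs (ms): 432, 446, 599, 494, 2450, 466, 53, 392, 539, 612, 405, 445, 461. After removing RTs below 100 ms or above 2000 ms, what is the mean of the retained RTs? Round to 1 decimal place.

481.0 ms

Excluded: 53, 2450
Retained (n=11): Σ = 5291
Mean = 5291/11 = 481.0000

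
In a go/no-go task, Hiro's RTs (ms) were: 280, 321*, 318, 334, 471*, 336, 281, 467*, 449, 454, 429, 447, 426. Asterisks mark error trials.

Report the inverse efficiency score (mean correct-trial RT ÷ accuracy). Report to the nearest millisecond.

488 ms

Correct trials (n=10): 280, 318, 334, 336, 281, 449, 454, 429, 447, 426
Mean correct RT = 3754/10 = 375.4000 ms
Proportion correct = 10/13
IES = 375.4000 / (10/13) = 488.020 ms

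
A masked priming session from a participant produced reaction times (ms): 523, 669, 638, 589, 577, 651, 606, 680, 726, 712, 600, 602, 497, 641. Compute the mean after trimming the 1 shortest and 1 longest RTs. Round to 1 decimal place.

Sorted: 497, 523, 577, 589, 600, 602, 606, 638, 641, 651, 669, 680, 712, 726
Drop lowest 1 (497) and highest 1 (726)
Remaining (n=12): Σ = 7488, mean = 7488/12 = 624.000

624.0 ms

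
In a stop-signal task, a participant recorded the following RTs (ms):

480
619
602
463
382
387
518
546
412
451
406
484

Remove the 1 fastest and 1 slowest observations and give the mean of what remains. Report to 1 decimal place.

Sorted: 382, 387, 406, 412, 451, 463, 480, 484, 518, 546, 602, 619
Drop lowest 1 (382) and highest 1 (619)
Remaining (n=10): Σ = 4749, mean = 4749/10 = 474.900

474.9 ms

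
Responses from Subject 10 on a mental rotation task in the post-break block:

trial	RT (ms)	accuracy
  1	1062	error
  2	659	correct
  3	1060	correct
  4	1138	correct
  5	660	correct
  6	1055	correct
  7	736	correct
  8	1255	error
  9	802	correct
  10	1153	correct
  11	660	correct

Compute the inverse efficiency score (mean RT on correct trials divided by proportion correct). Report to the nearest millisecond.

Correct trials (n=9): 659, 1060, 1138, 660, 1055, 736, 802, 1153, 660
Mean correct RT = 7923/9 = 880.3333 ms
Proportion correct = 9/11
IES = 880.3333 / (9/11) = 1075.963 ms

1076 ms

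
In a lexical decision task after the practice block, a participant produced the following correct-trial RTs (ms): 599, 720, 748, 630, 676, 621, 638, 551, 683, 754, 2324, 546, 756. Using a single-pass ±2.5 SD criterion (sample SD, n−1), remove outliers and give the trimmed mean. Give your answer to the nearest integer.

n = 13, ΣRT = 10246, M = 788.154
Σ(x−M)² = 2617075.69; s = √(2617075.69/12) = 467.001
Cutoffs: 788.154 ± 2.5·467.001 → [-379.3, 1955.7]
Outside: 2324 → excluded.
Retained (n=12): Σ = 7922, mean = 7922/12 = 660.167

660 ms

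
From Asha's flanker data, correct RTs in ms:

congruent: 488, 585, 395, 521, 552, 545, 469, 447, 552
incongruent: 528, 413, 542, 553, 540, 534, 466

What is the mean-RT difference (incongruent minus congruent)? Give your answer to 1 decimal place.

4.9 ms

M(congruent) = 4554/9 = 506.000
M(incongruent) = 3576/7 = 510.857
Difference = 510.857 − 506.000 = 4.857 ms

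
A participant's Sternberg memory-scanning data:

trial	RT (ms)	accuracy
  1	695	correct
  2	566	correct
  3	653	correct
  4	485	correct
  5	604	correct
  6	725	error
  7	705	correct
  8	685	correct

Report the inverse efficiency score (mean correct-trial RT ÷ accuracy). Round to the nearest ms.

717 ms

Correct trials (n=7): 695, 566, 653, 485, 604, 705, 685
Mean correct RT = 4393/7 = 627.5714 ms
Proportion correct = 7/8
IES = 627.5714 / (7/8) = 717.224 ms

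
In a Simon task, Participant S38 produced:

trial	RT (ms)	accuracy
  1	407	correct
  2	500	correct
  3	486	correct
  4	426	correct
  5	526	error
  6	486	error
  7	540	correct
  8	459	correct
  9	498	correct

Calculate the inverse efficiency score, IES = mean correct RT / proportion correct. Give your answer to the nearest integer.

Correct trials (n=7): 407, 500, 486, 426, 540, 459, 498
Mean correct RT = 3316/7 = 473.7143 ms
Proportion correct = 7/9
IES = 473.7143 / (7/9) = 609.061 ms

609 ms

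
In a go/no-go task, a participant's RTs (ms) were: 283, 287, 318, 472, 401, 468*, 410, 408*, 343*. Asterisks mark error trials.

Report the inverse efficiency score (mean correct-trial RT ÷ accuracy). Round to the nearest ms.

Correct trials (n=6): 283, 287, 318, 472, 401, 410
Mean correct RT = 2171/6 = 361.8333 ms
Proportion correct = 6/9
IES = 361.8333 / (6/9) = 542.750 ms

543 ms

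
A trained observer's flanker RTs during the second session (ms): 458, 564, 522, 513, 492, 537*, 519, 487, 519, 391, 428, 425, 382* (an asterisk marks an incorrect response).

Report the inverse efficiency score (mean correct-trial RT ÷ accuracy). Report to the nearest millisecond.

Correct trials (n=11): 458, 564, 522, 513, 492, 519, 487, 519, 391, 428, 425
Mean correct RT = 5318/11 = 483.4545 ms
Proportion correct = 11/13
IES = 483.4545 / (11/13) = 571.355 ms

571 ms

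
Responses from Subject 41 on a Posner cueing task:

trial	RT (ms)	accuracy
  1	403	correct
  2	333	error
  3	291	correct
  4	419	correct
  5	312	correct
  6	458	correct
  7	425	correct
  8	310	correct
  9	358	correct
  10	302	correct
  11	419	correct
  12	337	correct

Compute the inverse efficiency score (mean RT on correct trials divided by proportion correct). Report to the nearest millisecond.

Correct trials (n=11): 403, 291, 419, 312, 458, 425, 310, 358, 302, 419, 337
Mean correct RT = 4034/11 = 366.7273 ms
Proportion correct = 11/12
IES = 366.7273 / (11/12) = 400.066 ms

400 ms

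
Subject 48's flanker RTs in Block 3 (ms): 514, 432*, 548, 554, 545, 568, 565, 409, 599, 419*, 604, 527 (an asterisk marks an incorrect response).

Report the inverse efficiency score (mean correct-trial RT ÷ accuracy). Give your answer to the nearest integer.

652 ms

Correct trials (n=10): 514, 548, 554, 545, 568, 565, 409, 599, 604, 527
Mean correct RT = 5433/10 = 543.3000 ms
Proportion correct = 10/12
IES = 543.3000 / (10/12) = 651.960 ms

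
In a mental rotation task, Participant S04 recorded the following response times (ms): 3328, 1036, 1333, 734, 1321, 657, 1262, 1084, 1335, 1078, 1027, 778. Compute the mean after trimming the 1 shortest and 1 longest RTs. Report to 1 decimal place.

Sorted: 657, 734, 778, 1027, 1036, 1078, 1084, 1262, 1321, 1333, 1335, 3328
Drop lowest 1 (657) and highest 1 (3328)
Remaining (n=10): Σ = 10988, mean = 10988/10 = 1098.800

1098.8 ms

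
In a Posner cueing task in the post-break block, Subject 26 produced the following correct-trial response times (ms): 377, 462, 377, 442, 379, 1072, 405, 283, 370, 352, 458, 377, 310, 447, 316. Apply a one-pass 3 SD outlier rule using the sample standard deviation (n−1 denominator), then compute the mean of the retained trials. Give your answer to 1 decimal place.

382.5 ms

n = 15, ΣRT = 6427, M = 428.467
Σ(x−M)² = 484711.73; s = √(484711.73/14) = 186.071
Cutoffs: 428.467 ± 3·186.071 → [-129.7, 986.7]
Outside: 1072 → excluded.
Retained (n=14): Σ = 5355, mean = 5355/14 = 382.500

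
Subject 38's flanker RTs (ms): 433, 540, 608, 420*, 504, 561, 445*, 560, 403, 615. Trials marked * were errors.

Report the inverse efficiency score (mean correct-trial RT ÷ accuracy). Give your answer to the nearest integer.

660 ms

Correct trials (n=8): 433, 540, 608, 504, 561, 560, 403, 615
Mean correct RT = 4224/8 = 528.0000 ms
Proportion correct = 8/10
IES = 528.0000 / (8/10) = 660.000 ms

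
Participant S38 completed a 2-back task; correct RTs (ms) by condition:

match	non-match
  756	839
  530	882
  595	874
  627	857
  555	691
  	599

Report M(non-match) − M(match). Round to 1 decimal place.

177.7 ms

M(match) = 3063/5 = 612.600
M(non-match) = 4742/6 = 790.333
Difference = 790.333 − 612.600 = 177.733 ms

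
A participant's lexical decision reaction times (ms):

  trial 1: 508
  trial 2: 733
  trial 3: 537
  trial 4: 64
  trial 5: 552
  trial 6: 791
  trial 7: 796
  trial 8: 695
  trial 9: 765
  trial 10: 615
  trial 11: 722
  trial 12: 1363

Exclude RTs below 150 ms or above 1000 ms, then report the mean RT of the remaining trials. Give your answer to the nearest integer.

Excluded: 64, 1363
Retained (n=10): Σ = 6714
Mean = 6714/10 = 671.4000

671 ms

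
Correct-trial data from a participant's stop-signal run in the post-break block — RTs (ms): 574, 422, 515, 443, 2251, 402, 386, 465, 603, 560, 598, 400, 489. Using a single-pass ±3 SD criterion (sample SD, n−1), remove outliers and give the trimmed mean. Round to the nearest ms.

488 ms

n = 13, ΣRT = 8108, M = 623.692
Σ(x−M)² = 2939896.77; s = √(2939896.77/12) = 494.966
Cutoffs: 623.692 ± 3·494.966 → [-861.2, 2108.6]
Outside: 2251 → excluded.
Retained (n=12): Σ = 5857, mean = 5857/12 = 488.083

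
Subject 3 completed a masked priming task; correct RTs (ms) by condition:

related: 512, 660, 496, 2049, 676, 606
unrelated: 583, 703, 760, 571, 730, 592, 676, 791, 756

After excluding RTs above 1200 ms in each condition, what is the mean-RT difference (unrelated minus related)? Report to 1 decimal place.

94.7 ms

related: exclude 2049
M(related) = 2950/5 = 590.000
M(unrelated) = 6162/9 = 684.667
Difference = 684.667 − 590.000 = 94.667 ms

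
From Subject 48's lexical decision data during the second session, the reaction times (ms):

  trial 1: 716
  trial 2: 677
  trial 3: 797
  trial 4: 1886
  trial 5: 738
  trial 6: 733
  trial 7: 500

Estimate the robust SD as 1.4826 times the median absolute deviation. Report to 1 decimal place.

83.0 ms

Sorted: 500, 677, 716, 733, 738, 797, 1886 → median = 733
|x − 733| sorted: 0, 5, 17, 56, 64, 233, 1153 → MAD = 56
Robust SD ≈ 1.4826 × 56 = 83.026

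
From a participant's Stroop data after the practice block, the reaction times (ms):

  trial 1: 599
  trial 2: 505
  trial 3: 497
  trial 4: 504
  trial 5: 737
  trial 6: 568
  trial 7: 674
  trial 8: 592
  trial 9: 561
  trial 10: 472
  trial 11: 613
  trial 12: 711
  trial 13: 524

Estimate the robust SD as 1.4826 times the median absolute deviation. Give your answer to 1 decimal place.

Sorted: 472, 497, 504, 505, 524, 561, 568, 592, 599, 613, 674, 711, 737 → median = 568
|x − 568| sorted: 0, 7, 24, 31, 44, 45, 63, 64, 71, 96, 106, 143, 169 → MAD = 63
Robust SD ≈ 1.4826 × 63 = 93.404

93.4 ms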